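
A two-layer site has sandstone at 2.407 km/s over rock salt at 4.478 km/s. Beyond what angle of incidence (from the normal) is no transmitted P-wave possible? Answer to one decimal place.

32.5°

Critical incidence: sin θ_c = V₁/V₂ = 2.407/4.478 = 0.5375.
θ_c = arcsin 0.5375 = 32.51°.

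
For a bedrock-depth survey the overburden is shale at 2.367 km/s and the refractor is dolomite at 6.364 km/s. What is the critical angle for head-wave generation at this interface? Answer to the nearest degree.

22°

Critical incidence: sin θ_c = V₁/V₂ = 2.367/6.364 = 0.3719.
θ_c = arcsin 0.3719 = 21.84°.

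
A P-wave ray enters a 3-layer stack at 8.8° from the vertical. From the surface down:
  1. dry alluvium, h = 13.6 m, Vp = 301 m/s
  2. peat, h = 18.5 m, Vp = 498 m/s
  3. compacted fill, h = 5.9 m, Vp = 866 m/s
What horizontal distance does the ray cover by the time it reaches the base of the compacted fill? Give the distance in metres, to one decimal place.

9.8 m

Ray parameter p = sin 8.8° / 301 m/s = 5.0826e-04 s/m.
Layer 1: θ = 8.80°; offset = 13.6·tan 8.80° = 2.105 m.
Layer 2: sin θ = p·498 = 0.2531 → θ = 14.66°; offset = 18.5·tan 14.66° = 4.840 m.
Layer 3: sin θ = p·866 = 0.4402 → θ = 26.11°; offset = 5.9·tan 26.11° = 2.892 m.
Summing the layer offsets gives 9.838 m.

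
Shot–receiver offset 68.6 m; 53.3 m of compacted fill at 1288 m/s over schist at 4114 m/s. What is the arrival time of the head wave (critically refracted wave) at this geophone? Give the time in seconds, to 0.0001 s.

t = x/V₂ + 2h·√(V₂²−V₁²)/(V₁V₂).
√(V₂²−V₁²) = √(4114²−1288²) = 3907.2 m/s; delay term = 2·53.3·3907.2/(1288·4114) = 0.07860 s.
t = 68.6/4114 + 0.07860 = 0.09528 s.

0.0953 s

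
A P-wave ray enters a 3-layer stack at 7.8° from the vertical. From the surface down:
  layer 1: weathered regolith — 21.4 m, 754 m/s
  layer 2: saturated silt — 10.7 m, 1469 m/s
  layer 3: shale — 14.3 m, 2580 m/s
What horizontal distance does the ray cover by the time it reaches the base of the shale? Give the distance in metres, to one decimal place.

13.4 m

Apply Snell's law at each interface; in layer i the horizontal offset is hᵢ·tan θᵢ.
Layer 1: θ = 7.80°; offset = 21.4·tan 7.80° = 2.931 m.
Layer 2: sin θ = 1469·sin 7.8°/754 = 0.2644, θ = 15.33°; offset = 10.7·tan 15.33° = 2.934 m.
Layer 3: sin θ = 2580·sin 7.8°/754 = 0.4644, θ = 27.67°; offset = 14.3·tan 27.67° = 7.498 m.
Summing the layer offsets gives 13.363 m.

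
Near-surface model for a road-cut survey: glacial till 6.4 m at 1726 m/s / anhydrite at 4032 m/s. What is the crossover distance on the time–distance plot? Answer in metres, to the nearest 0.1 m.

20.2 m

x_cross = 2h·√((V₂+V₁)/(V₂−V₁)).
(V₂+V₁)/(V₂−V₁) = (4032+1726)/(4032−1726) = 2.4970; √ = 1.5802.
x_cross = 2·6.4·1.5802 = 20.23 m.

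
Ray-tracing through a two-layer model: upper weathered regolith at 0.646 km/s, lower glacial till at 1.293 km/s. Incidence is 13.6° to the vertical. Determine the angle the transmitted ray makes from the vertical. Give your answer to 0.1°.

28.1°

sin θ₁/V₁ = sin θ₂/V₂ ⇒ sin θ₂ = 1.293·sin 13.6°/0.646 = 1.293·0.2351/0.646 = 0.4706.
θ₂ = arcsin 0.4706 = 28.08° from the normal.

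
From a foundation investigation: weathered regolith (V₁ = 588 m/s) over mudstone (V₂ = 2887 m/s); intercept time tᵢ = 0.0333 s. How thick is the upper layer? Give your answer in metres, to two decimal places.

10.00 m

θ_c = arcsin(588/2887) = 11.75°; cos θ_c = 0.9790.
tᵢ = 2h cos θ_c/V₁ ⇒ h = tᵢ·V₁/(2 cos θ_c) = 0.0333·588/(2·0.9790) = 10.00 m.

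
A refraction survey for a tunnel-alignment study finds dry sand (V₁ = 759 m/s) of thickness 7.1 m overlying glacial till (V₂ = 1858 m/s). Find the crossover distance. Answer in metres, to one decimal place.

21.9 m

θ_c = arcsin(759/1858) = 24.11°, so cos θ_c = 0.9128 and tᵢ = 2h cos θ_c/V₁ = 0.0171 s.
At crossover x/V₁ = x/V₂ + tᵢ ⇒ x = tᵢ/(1/V₁ − 1/V₂) = 0.01708/(1.3175e-03 − 5.3821e-04) = 21.91 m.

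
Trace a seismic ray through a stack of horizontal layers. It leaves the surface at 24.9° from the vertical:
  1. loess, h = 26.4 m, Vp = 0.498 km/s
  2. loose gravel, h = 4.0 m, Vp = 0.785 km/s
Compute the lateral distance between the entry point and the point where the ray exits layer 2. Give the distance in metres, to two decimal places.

p = sin θ₁/V₁ = sin 24.9°/0.498 = 8.4545e-01 s/km is conserved through the stack.
Layer 1: θ = 24.90°; offset = 26.4·tan 24.90° = 12.2545 m.
Layer 2: sin θ = p·0.785 = 0.6637 → θ = 41.58°; offset = 4.0·tan 41.58° = 3.5490 m.
Total horizontal offset = 15.8035 m.

15.80 m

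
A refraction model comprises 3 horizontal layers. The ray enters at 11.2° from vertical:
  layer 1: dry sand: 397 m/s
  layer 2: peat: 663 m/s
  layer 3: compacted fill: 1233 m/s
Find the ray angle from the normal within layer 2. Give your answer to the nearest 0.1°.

18.9°

Snell's law across each interface conserves sin θ / V, so sin θ_2 = V_2·sin θ₁/V₁.
sin θ_2 = 663 × sin 11.2° / 397 = 0.3244.
θ_2 = arcsin 0.3244 = 18.93°.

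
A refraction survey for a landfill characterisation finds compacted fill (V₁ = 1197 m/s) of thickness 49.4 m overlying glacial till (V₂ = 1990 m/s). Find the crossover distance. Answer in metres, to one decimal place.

θ_c = arcsin(1197/1990) = 36.98°, so cos θ_c = 0.7989 and tᵢ = 2h cos θ_c/V₁ = 0.0659 s.
At crossover x/V₁ = x/V₂ + tᵢ ⇒ x = tᵢ/(1/V₁ − 1/V₂) = 0.06594/(8.3542e-04 − 5.0251e-04) = 198.07 m.

198.1 m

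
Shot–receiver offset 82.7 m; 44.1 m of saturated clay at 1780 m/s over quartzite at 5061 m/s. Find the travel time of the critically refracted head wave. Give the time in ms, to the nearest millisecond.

t = x/V₂ + 2h·√(V₂²−V₁²)/(V₁V₂).
√(V₂²−V₁²) = √(5061²−1780²) = 4737.6 m/s; delay term = 2·44.1·4737.6/(1780·5061) = 0.04638 s.
t = 82.7/5061 + 0.04638 = 0.06273 s.

63 ms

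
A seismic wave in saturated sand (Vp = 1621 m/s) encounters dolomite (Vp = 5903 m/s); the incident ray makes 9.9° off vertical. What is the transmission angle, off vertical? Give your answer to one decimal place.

38.8°

Snell's law: sin θ₂ = (V₂/V₁)·sin θ₁ = (5903/1621)·sin 9.9° = 0.6261.
θ₂ = sin⁻¹(0.6261) = 38.76° (from vertical).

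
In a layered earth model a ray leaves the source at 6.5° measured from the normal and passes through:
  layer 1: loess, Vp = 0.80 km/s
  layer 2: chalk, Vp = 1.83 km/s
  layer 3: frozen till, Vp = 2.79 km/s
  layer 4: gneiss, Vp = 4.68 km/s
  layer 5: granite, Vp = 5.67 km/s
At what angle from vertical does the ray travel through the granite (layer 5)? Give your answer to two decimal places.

53.35°

Ray parameter p = sin 6.5° / 0.80 = 1.4150e-01 s/km.
sin θ_5 = p·V_5 = 1.4150e-01 × 5.67 = 0.8023.
θ_5 = 53.35° from the vertical.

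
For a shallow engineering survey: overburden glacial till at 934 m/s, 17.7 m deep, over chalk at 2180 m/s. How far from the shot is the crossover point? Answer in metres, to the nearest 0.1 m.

θ_c = arcsin(934/2180) = 25.37°, so cos θ_c = 0.9036 and tᵢ = 2h cos θ_c/V₁ = 0.0342 s.
At crossover x/V₁ = x/V₂ + tᵢ ⇒ x = tᵢ/(1/V₁ − 1/V₂) = 0.03425/(1.0707e-03 − 4.5872e-04) = 55.96 m.

56.0 m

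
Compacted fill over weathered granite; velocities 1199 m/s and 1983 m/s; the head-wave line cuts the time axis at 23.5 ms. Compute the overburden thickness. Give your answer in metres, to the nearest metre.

18 m

θ_c = arcsin(1199/1983) = 37.20°; cos θ_c = 0.7965.
tᵢ = 2h cos θ_c/V₁ ⇒ h = tᵢ·V₁/(2 cos θ_c) = 0.0235·1199/(2·0.7965) = 17.69 m.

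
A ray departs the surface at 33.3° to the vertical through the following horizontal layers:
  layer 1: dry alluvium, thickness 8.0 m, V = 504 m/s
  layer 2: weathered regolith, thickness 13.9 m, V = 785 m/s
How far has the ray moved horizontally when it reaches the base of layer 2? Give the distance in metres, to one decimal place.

28.2 m

Apply Snell's law at each interface; in layer i the horizontal offset is hᵢ·tan θᵢ.
Layer 1: θ = 33.30°; offset = 8.0·tan 33.30° = 5.255 m.
Layer 2: sin θ = 785·sin 33.3°/504 = 0.8551, θ = 58.77°; offset = 13.9·tan 58.77° = 22.928 m.
Summing the layer offsets gives 28.183 m.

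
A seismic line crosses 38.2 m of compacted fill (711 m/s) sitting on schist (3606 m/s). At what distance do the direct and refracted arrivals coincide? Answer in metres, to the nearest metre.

x_cross = 2h·√((V₂+V₁)/(V₂−V₁)).
(V₂+V₁)/(V₂−V₁) = (3606+711)/(3606−711) = 1.4912; √ = 1.2211.
x_cross = 2·38.2·1.2211 = 93.30 m.

93 m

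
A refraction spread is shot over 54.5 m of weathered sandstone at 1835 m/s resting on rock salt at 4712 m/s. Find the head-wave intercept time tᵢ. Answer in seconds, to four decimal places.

0.0547 s

θ_c = arcsin(V₁/V₂) = arcsin(1835/4712) = 22.92°; cos θ_c = 0.9211.
tᵢ = 2h·cos θ_c / V₁ = 2·54.5·0.9211 / 1835 = 0.05471 s.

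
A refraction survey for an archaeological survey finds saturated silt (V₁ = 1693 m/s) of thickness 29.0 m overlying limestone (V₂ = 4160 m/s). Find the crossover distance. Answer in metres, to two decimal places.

θ_c = arcsin(1693/4160) = 24.01°, so cos θ_c = 0.9134 and tᵢ = 2h cos θ_c/V₁ = 0.0313 s.
At crossover x/V₁ = x/V₂ + tᵢ ⇒ x = tᵢ/(1/V₁ − 1/V₂) = 0.03129/(5.9067e-04 − 2.4038e-04) = 89.34 m.

89.34 m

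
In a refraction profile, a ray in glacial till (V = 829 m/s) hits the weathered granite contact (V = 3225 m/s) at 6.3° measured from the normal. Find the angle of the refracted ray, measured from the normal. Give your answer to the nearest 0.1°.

25.3°

sin θ₁/V₁ = sin θ₂/V₂ ⇒ sin θ₂ = 3225·sin 6.3°/829 = 3225·0.1097/829 = 0.4269.
θ₂ = sin⁻¹(0.4269) = 25.27° (from vertical).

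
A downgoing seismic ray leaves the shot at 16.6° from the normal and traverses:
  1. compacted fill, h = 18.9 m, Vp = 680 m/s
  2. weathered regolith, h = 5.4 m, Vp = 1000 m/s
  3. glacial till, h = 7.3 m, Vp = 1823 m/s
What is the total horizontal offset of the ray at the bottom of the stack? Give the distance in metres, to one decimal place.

16.8 m

Ray parameter p = sin 16.6° / 680 m/s = 4.2013e-04 s/m.
Layer 1: θ = 16.60°; offset = 18.9·tan 16.60° = 5.634 m.
Layer 2: sin θ = p·1000 = 0.4201 → θ = 24.84°; offset = 5.4·tan 24.84° = 2.500 m.
Layer 3: sin θ = p·1823 = 0.7659 → θ = 49.99°; offset = 7.3·tan 49.99° = 8.696 m.
Total horizontal offset = 16.830 m.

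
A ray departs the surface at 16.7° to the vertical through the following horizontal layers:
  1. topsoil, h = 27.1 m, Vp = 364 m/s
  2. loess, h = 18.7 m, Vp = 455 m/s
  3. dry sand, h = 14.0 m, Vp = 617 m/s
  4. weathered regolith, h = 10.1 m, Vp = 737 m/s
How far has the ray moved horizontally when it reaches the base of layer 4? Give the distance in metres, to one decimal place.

Ray parameter p = sin 16.7° / 364 m/s = 7.8945e-04 s/m.
Layer 1: θ = 16.70°; offset = 27.1·tan 16.70° = 8.130 m.
Layer 2: sin θ = p·455 = 0.3592 → θ = 21.05°; offset = 18.7·tan 21.05° = 7.197 m.
Layer 3: sin θ = p·617 = 0.4871 → θ = 29.15°; offset = 14.0·tan 29.15° = 7.808 m.
Layer 4: sin θ = p·737 = 0.5818 → θ = 35.58°; offset = 10.1·tan 35.58° = 7.225 m.
Summing the layer offsets gives 30.361 m.

30.4 m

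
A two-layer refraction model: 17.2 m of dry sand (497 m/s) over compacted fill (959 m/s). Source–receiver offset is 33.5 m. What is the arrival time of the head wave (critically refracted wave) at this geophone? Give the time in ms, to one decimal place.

t = x/V₂ + 2h·√(V₂²−V₁²)/(V₁V₂).
√(V₂²−V₁²) = √(959²−497²) = 820.2 m/s; delay term = 2·17.2·820.2/(497·959) = 0.05920 s.
t = 33.5/959 + 0.05920 = 0.09413 s.

94.1 ms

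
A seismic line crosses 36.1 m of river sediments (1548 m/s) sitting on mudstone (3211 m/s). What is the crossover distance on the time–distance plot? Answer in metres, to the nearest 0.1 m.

x_cross = 2h·√((V₂+V₁)/(V₂−V₁)).
(V₂+V₁)/(V₂−V₁) = (3211+1548)/(3211−1548) = 2.8617; √ = 1.6917.
x_cross = 2·36.1·1.6917 = 122.14 m.

122.1 m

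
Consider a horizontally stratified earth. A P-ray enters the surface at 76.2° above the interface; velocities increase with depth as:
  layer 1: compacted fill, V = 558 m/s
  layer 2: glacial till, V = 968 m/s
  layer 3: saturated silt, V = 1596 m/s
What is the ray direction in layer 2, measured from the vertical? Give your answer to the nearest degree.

24°

From the normal: θ₁ = 90° − 76.2° = 13.8°.
Ray parameter p = sin 13.8° / 558 = 4.2748e-04 s/m.
sin θ_2 = p·V_2 = 4.2748e-04 × 968 = 0.4138.
θ_2 = arcsin 0.4138 = 24.44°.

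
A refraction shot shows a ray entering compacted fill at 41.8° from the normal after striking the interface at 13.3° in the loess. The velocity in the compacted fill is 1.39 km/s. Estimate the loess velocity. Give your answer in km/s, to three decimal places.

0.480 km/s

sin 13.3° = 0.2300; sin 41.8° = 0.6665.
V₁ = V₂·(sin θ₁/sin θ₂) = 1.39·(0.2300/0.6665) = 0.480 km/s.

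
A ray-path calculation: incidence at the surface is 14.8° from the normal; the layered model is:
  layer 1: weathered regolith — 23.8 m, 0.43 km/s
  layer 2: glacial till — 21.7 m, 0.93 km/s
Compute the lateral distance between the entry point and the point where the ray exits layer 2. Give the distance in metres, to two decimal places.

Ray parameter p = sin 14.8° / 0.43 km/s = 5.9406e-01 s/km.
Layer 1: θ = 14.80°; offset = 23.8·tan 14.80° = 6.2882 m.
Layer 2: sin θ = p·0.93 = 0.5525 → θ = 33.54°; offset = 21.7·tan 33.54° = 14.3831 m.
Summing the layer offsets gives 20.6713 m.

20.67 m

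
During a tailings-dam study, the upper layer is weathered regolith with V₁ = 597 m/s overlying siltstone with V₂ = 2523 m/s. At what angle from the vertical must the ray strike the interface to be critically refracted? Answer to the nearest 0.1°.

Critical incidence: sin θ_c = V₁/V₂ = 597/2523 = 0.2366.
θ_c = arcsin 0.2366 = 13.69°.

13.7°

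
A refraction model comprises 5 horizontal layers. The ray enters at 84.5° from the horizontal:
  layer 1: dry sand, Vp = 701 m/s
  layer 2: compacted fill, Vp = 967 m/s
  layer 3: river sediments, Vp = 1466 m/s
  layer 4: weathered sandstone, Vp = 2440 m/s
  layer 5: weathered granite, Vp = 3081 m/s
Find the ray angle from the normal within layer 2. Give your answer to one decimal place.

7.6°

From the normal: θ₁ = 90° − 84.5° = 5.5°.
Ray parameter p = sin 5.5° / 701 = 1.3673e-04 s/m.
sin θ_2 = p·V_2 = 1.3673e-04 × 967 = 0.1322.
θ_2 = 7.60° from the vertical.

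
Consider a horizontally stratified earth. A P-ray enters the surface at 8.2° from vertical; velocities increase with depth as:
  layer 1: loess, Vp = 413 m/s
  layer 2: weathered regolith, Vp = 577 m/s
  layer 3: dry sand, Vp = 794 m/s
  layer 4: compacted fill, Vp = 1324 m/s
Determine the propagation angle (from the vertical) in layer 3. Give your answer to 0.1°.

Ray parameter p = sin 8.2° / 413 = 3.4535e-04 s/m.
sin θ_3 = p·V_3 = 3.4535e-04 × 794 = 0.2742.
θ_3 = arcsin 0.2742 = 15.91°.

15.9°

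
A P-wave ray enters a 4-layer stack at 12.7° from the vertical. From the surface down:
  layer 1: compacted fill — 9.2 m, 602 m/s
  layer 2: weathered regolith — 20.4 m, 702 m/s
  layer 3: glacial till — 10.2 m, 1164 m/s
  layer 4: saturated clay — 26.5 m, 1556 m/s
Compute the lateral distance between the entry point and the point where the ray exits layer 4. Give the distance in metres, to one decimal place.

Apply Snell's law at each interface; in layer i the horizontal offset is hᵢ·tan θᵢ.
Layer 1: θ = 12.70°; offset = 9.2·tan 12.70° = 2.073 m.
Layer 2: sin θ = 702·sin 12.7°/602 = 0.2564, θ = 14.85°; offset = 20.4·tan 14.85° = 5.411 m.
Layer 3: sin θ = 1164·sin 12.7°/602 = 0.4251, θ = 25.16°; offset = 10.2·tan 25.16° = 4.790 m.
Layer 4: sin θ = 1556·sin 12.7°/602 = 0.5682, θ = 34.63°; offset = 26.5·tan 34.63° = 18.300 m.
Total horizontal offset = 30.574 m.

30.6 m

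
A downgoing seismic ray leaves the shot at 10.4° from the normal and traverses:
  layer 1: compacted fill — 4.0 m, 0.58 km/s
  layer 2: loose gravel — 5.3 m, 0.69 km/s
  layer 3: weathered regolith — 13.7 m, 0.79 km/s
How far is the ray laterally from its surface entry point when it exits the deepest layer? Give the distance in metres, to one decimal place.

p = sin θ₁/V₁ = sin 10.4°/0.58 = 3.1124e-01 s/km is conserved through the stack.
Layer 1: θ = 10.40°; offset = 4.0·tan 10.40° = 0.734 m.
Layer 2: sin θ = p·0.69 = 0.2148 → θ = 12.40°; offset = 5.3·tan 12.40° = 1.165 m.
Layer 3: sin θ = p·0.79 = 0.2459 → θ = 14.23°; offset = 13.7·tan 14.23° = 3.475 m.
Σ offsets = 5.375 m.

5.4 m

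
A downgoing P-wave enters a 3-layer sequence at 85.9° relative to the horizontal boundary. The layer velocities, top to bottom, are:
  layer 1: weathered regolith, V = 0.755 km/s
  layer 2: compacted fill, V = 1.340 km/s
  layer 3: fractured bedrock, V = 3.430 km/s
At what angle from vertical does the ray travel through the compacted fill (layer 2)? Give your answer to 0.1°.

From the normal: θ₁ = 90° − 85.9° = 4.1°.
Ray parameter p = sin 4.1° / 0.755 = 9.4699e-02 s/km.
sin θ_2 = p·V_2 = 9.4699e-02 × 1.340 = 0.1269.
θ_2 = arcsin 0.1269 = 7.29°.

7.3°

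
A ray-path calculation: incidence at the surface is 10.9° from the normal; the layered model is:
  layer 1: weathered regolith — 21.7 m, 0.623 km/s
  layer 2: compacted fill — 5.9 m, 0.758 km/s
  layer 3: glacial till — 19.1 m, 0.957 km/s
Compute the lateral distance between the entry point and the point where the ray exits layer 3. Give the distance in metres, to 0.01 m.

11.37 m

p = sin θ₁/V₁ = sin 10.9°/0.623 = 3.0352e-01 s/km is conserved through the stack.
Layer 1: θ = 10.90°; offset = 21.7·tan 10.90° = 4.1788 m.
Layer 2: sin θ = p·0.758 = 0.2301 → θ = 13.30°; offset = 5.9·tan 13.30° = 1.3948 m.
Layer 3: sin θ = p·0.957 = 0.2905 → θ = 16.89°; offset = 19.1·tan 16.89° = 5.7980 m.
Total horizontal offset = 11.3716 m.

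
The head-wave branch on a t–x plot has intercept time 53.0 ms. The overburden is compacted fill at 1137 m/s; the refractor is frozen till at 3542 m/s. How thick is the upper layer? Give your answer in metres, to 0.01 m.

θ_c = arcsin(1137/3542) = 18.72°; cos θ_c = 0.9471.
tᵢ = 2h cos θ_c/V₁ ⇒ h = tᵢ·V₁/(2 cos θ_c) = 0.053·1137/(2·0.9471) = 31.81 m.

31.81 m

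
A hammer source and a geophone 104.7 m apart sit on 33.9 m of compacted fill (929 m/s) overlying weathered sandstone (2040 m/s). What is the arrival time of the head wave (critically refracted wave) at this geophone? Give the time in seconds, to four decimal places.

t = x/V₂ + 2h·√(V₂²−V₁²)/(V₁V₂).
√(V₂²−V₁²) = √(2040²−929²) = 1816.2 m/s; delay term = 2·33.9·1816.2/(929·2040) = 0.06497 s.
t = 104.7/2040 + 0.06497 = 0.11630 s.

0.1163 s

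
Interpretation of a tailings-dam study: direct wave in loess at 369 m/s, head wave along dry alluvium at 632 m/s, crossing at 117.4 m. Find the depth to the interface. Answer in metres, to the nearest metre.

x_cross = 2h·√((V₂+V₁)/(V₂−V₁)) → h = x_cross / (2·√((V₂+V₁)/(V₂−V₁))).
√((V₂+V₁)/(V₂−V₁)) = √((632+369)/(632−369)) = 1.9509.
h = 117.4 / (2·1.9509) = 30.09 m.

30 m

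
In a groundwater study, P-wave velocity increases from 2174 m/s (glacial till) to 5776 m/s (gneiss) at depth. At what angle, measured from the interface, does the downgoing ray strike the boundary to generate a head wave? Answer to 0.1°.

67.9°

At critical incidence the refracted ray runs along the interface (θ₂ = 90°), so sin θ_c = V₁/V₂.
θ_c = arcsin(2174/5776) = arcsin 0.3764 = 22.11°.
Measured from the interface: 90° − 22.11° = 67.89°.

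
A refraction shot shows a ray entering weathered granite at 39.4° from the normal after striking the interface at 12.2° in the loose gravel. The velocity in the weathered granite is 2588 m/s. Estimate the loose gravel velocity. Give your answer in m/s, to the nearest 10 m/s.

860 m/s

Snell's law: sin 12.2°/V₁ = sin 39.4°/V₂.
V₁ = V₂·sin 12.2°/sin 39.4° = 2588 × 0.3329 = 861.64 m/s.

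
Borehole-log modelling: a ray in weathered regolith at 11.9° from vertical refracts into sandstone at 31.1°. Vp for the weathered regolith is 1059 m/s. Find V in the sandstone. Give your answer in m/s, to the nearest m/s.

Snell's law: sin 11.9°/V₁ = sin 31.1°/V₂.
V₂ = V₁·sin 31.1°/sin 11.9° = 1059 × 2.5050 = 2652.75 m/s.

2653 m/s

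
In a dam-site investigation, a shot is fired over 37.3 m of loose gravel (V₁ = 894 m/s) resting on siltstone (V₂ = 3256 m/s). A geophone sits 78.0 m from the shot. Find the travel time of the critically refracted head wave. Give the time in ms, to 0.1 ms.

θ_c = arcsin(V₁/V₂) = arcsin(894/3256) = 15.94°, cos θ_c = 0.9616.
Intercept time tᵢ = 2h cos θ_c / V₁ = 2·37.3·0.9616/894 = 0.08024 s.
t = x/V₂ + tᵢ = 78.0/3256 + 0.08024 = 0.10419 s.

104.2 ms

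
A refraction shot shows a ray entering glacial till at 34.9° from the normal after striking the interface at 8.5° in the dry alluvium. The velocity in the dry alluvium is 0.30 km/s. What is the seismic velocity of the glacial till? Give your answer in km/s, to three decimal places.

sin 8.5° = 0.1478; sin 34.9° = 0.5721.
V₂ = V₁·(sin θ₂/sin θ₁) = 0.30·(0.5721/0.1478) = 1.161 km/s.

1.161 km/s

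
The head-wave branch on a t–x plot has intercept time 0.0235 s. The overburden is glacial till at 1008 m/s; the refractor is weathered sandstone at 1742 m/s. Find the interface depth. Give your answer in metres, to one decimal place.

14.5 m

h = tᵢ·V₁·V₂ / (2·√(V₂²−V₁²)).
√(V₂²−V₁²) = √(1742² − 1008²) = 1420.7 m/s.
h = 0.0235 s × 1008 × 1742 / (2 × 1420.7) = 14.52 m.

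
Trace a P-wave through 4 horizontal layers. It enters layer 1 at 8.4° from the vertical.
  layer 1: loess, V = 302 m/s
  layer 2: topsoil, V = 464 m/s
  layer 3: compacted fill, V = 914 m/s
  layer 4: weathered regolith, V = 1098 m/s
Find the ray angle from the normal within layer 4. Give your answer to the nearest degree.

32°

Snell's law across each interface conserves sin θ / V, so sin θ_4 = V_4·sin θ₁/V₁.
sin θ_4 = 1098 × sin 8.4° / 302 = 0.5311.
θ_4 = 32.08° from the vertical.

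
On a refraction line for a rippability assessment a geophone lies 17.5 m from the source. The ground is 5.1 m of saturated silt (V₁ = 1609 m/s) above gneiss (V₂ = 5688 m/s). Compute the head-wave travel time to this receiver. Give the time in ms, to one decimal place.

9.2 ms

θ_c = arcsin(V₁/V₂) = arcsin(1609/5688) = 16.43°, cos θ_c = 0.9592.
Intercept time tᵢ = 2h cos θ_c / V₁ = 2·5.1·0.9592/1609 = 0.00608 s.
t = x/V₂ + tᵢ = 17.5/5688 + 0.00608 = 0.00916 s.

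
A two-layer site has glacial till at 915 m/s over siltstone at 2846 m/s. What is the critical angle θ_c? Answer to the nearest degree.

At critical incidence the refracted ray runs along the interface (θ₂ = 90°), so sin θ_c = V₁/V₂.
θ_c = arcsin(915/2846) = arcsin 0.3215 = 18.75°.

19°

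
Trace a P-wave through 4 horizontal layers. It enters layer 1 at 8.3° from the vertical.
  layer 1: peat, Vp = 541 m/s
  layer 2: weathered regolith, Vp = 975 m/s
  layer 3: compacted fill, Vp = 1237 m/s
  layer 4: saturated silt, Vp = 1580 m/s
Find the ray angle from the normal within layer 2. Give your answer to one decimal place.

15.1°

Ray parameter p = sin 8.3° / 541 = 2.6683e-04 s/m.
sin θ_2 = p·V_2 = 2.6683e-04 × 975 = 0.2602.
θ_2 = 15.08° from the vertical.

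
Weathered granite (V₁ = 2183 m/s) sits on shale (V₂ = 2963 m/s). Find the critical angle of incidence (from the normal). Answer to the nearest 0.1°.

At critical incidence the refracted ray runs along the interface (θ₂ = 90°), so sin θ_c = V₁/V₂.
θ_c = arcsin(2183/2963) = arcsin 0.7368 = 47.46°.

47.5°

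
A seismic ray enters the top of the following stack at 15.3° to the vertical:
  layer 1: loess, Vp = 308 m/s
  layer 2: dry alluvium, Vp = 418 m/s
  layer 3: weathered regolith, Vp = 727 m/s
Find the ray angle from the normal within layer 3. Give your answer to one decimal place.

Ray parameter p = sin 15.3° / 308 = 8.5673e-04 s/m.
sin θ_3 = p·V_3 = 8.5673e-04 × 727 = 0.6228.
θ_3 = 38.52° from the vertical.

38.5°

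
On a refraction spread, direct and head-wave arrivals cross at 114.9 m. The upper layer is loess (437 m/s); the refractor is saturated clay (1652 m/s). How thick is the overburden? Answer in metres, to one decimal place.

43.8 m

x_cross = 2h·√((V₂+V₁)/(V₂−V₁)) → h = x_cross / (2·√((V₂+V₁)/(V₂−V₁))).
√((V₂+V₁)/(V₂−V₁)) = √((1652+437)/(1652−437)) = 1.3112.
h = 114.9 / (2·1.3112) = 43.81 m.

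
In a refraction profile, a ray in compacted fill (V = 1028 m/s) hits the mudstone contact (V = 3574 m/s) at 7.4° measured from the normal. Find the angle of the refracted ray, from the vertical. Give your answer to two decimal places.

26.60°

Snell's law: sin θ₂ = (V₂/V₁)·sin θ₁ = (3574/1028)·sin 7.4° = 0.4478.
θ₂ = sin⁻¹(0.4478) = 26.60° (from vertical).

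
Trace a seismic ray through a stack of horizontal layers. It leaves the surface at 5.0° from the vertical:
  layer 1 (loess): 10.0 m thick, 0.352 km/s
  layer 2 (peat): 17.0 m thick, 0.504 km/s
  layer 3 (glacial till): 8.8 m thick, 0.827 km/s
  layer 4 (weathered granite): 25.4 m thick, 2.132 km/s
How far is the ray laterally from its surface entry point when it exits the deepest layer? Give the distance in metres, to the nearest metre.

21 m

p = sin θ₁/V₁ = sin 5.0°/0.352 = 2.4760e-01 s/km is conserved through the stack.
Layer 1: θ = 5.00°; offset = 10.0·tan 5.00° = 0.875 m.
Layer 2: sin θ = p·0.504 = 0.1248 → θ = 7.17°; offset = 17.0·tan 7.17° = 2.138 m.
Layer 3: sin θ = p·0.827 = 0.2048 → θ = 11.82°; offset = 8.8·tan 11.82° = 1.841 m.
Layer 4: sin θ = p·2.132 = 0.5279 → θ = 31.86°; offset = 25.4·tan 31.86° = 15.787 m.
Summing the layer offsets gives 20.641 m.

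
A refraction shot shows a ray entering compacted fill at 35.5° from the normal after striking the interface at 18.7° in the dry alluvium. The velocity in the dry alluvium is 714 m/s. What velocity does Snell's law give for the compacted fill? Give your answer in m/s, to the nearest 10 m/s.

Snell's law: sin 18.7°/V₁ = sin 35.5°/V₂.
V₂ = V₁·sin 35.5°/sin 18.7° = 714 × 1.8112 = 1293.22 m/s.

1290 m/s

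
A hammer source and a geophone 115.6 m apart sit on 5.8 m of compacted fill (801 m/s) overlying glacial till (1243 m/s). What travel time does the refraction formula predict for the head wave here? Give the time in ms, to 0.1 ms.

t = x/V₂ + 2h·√(V₂²−V₁²)/(V₁V₂).
√(V₂²−V₁²) = √(1243²−801²) = 950.5 m/s; delay term = 2·5.8·950.5/(801·1243) = 0.01107 s.
t = 115.6/1243 + 0.01107 = 0.10407 s.

104.1 ms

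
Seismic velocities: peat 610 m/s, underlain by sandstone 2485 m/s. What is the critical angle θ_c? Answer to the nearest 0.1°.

14.2°

Critical incidence: sin θ_c = V₁/V₂ = 610/2485 = 0.2455.
θ_c = arcsin 0.2455 = 14.21°.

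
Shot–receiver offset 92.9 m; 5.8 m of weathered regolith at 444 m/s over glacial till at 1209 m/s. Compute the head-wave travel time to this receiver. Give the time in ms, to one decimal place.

t = x/V₂ + 2h·√(V₂²−V₁²)/(V₁V₂).
√(V₂²−V₁²) = √(1209²−444²) = 1124.5 m/s; delay term = 2·5.8·1124.5/(444·1209) = 0.02430 s.
t = 92.9/1209 + 0.02430 = 0.10114 s.

101.1 ms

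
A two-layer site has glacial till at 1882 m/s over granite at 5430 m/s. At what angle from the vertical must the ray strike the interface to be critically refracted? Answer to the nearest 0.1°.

Critical incidence: sin θ_c = V₁/V₂ = 1882/5430 = 0.3466.
θ_c = arcsin 0.3466 = 20.28°.

20.3°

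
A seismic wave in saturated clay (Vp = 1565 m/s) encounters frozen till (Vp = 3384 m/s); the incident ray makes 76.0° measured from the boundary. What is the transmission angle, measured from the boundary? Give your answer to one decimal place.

Angle from the normal: 90° − 76.0° = 14.0°.
Snell's law: sin θ₂ = (V₂/V₁)·sin θ₁ = (3384/1565)·sin 14.0° = 0.5231.
θ₂ = sin⁻¹(0.5231) = 31.54° (from vertical).
From the interface: 90° − 31.54° = 58.46°.

58.5°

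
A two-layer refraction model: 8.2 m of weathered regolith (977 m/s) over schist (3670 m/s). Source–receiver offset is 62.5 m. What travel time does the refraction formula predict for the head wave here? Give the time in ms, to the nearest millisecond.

33 ms

θ_c = arcsin(V₁/V₂) = arcsin(977/3670) = 15.44°, cos θ_c = 0.9639.
Intercept time tᵢ = 2h cos θ_c / V₁ = 2·8.2·0.9639/977 = 0.01618 s.
t = x/V₂ + tᵢ = 62.5/3670 + 0.01618 = 0.03321 s.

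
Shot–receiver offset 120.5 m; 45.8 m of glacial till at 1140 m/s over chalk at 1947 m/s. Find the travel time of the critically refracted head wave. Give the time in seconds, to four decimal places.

0.1270 s

θ_c = arcsin(V₁/V₂) = arcsin(1140/1947) = 35.84°, cos θ_c = 0.8107.
Intercept time tᵢ = 2h cos θ_c / V₁ = 2·45.8·0.8107/1140 = 0.06514 s.
t = x/V₂ + tᵢ = 120.5/1947 + 0.06514 = 0.12703 s.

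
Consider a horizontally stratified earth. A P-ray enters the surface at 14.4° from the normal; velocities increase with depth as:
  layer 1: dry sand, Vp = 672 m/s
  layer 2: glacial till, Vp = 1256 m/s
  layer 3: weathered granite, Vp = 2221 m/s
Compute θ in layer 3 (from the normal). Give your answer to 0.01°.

55.28°

Ray parameter p = sin 14.4° / 672 = 3.7007e-04 s/m.
sin θ_3 = p·V_3 = 3.7007e-04 × 2221 = 0.8219.
θ_3 = arcsin 0.8219 = 55.28°.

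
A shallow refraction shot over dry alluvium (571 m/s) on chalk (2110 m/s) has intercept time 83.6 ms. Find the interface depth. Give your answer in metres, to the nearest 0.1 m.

24.8 m

θ_c = arcsin(571/2110) = 15.70°; cos θ_c = 0.9627.
tᵢ = 2h cos θ_c/V₁ ⇒ h = tᵢ·V₁/(2 cos θ_c) = 0.0836·571/(2·0.9627) = 24.79 m.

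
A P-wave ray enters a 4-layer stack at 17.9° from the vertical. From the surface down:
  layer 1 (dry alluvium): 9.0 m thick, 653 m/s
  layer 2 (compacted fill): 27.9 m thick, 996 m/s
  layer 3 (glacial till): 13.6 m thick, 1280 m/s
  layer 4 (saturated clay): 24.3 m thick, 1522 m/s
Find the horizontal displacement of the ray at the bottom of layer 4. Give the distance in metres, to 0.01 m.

p = sin θ₁/V₁ = sin 17.9°/653 = 4.7068e-04 s/m is conserved through the stack.
Layer 1: θ = 17.90°; offset = 9.0·tan 17.90° = 2.9069 m.
Layer 2: sin θ = p·996 = 0.4688 → θ = 27.96°; offset = 27.9·tan 27.96° = 14.8075 m.
Layer 3: sin θ = p·1280 = 0.6025 → θ = 37.05°; offset = 13.6·tan 37.05° = 10.2660 m.
Layer 4: sin θ = p·1522 = 0.7164 → θ = 45.76°; offset = 24.3·tan 45.76° = 24.9503 m.
Summing the layer offsets gives 52.9307 m.

52.93 m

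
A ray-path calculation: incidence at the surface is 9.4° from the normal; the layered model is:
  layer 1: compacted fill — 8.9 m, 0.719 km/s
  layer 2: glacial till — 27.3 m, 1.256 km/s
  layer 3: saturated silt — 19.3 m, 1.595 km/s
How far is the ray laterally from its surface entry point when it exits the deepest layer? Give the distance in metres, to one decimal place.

p = sin θ₁/V₁ = sin 9.4°/0.719 = 2.2716e-01 s/km is conserved through the stack.
Layer 1: θ = 9.40°; offset = 8.9·tan 9.40° = 1.473 m.
Layer 2: sin θ = p·1.256 = 0.2853 → θ = 16.58°; offset = 27.3·tan 16.58° = 8.127 m.
Layer 3: sin θ = p·1.595 = 0.3623 → θ = 21.24°; offset = 19.3·tan 21.24° = 7.502 m.
Summing the layer offsets gives 17.103 m.

17.1 m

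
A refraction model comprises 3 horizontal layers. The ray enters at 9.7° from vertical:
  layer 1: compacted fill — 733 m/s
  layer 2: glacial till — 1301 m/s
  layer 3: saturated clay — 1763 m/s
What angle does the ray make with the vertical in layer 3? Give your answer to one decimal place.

23.9°

Ray parameter p = sin 9.7° / 733 = 2.2986e-04 s/m.
sin θ_3 = p·V_3 = 2.2986e-04 × 1763 = 0.4052.
θ_3 = 23.91° from the vertical.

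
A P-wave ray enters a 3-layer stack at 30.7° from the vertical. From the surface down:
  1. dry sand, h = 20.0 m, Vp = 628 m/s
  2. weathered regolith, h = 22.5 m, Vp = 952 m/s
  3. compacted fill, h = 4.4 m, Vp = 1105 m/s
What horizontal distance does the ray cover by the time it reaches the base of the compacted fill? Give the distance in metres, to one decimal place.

Apply Snell's law at each interface; in layer i the horizontal offset is hᵢ·tan θᵢ.
Layer 1: θ = 30.70°; offset = 20.0·tan 30.70° = 11.875 m.
Layer 2: sin θ = 952·sin 30.7°/628 = 0.7739, θ = 50.71°; offset = 22.5·tan 50.71° = 27.499 m.
Layer 3: sin θ = 1105·sin 30.7°/628 = 0.8983, θ = 63.94°; offset = 4.4·tan 63.94° = 8.997 m.
Total horizontal offset = 48.371 m.

48.4 m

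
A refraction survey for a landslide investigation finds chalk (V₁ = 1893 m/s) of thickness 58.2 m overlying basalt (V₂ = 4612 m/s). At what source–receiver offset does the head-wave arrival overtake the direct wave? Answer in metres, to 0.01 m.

x_cross = 2h·√((V₂+V₁)/(V₂−V₁)).
(V₂+V₁)/(V₂−V₁) = (4612+1893)/(4612−1893) = 2.3924; √ = 1.5467.
x_cross = 2·58.2·1.5467 = 180.04 m.

180.04 m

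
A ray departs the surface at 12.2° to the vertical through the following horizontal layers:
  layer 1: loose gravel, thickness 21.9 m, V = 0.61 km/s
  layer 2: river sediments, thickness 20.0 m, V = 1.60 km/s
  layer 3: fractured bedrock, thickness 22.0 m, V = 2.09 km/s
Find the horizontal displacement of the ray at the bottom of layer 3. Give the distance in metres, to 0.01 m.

41.15 m

p = sin θ₁/V₁ = sin 12.2°/0.61 = 3.4643e-01 s/km is conserved through the stack.
Layer 1: θ = 12.20°; offset = 21.9·tan 12.20° = 4.7349 m.
Layer 2: sin θ = p·1.60 = 0.5543 → θ = 33.66°; offset = 20.0·tan 33.66° = 13.3193 m.
Layer 3: sin θ = p·2.09 = 0.7240 → θ = 46.39°; offset = 22.0·tan 46.39° = 23.0939 m.
Total horizontal offset = 41.1481 m.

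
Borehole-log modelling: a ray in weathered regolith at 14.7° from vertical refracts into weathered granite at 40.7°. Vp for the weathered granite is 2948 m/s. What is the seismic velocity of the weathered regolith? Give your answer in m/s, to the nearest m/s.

1147 m/s

sin 14.7° = 0.2538; sin 40.7° = 0.6521.
V₁ = V₂·(sin θ₁/sin θ₂) = 2948·(0.2538/0.6521) = 1147.19 m/s.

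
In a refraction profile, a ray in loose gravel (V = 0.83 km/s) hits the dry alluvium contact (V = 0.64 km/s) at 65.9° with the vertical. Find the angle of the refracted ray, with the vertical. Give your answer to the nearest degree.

sin θ₁/V₁ = sin θ₂/V₂ ⇒ sin θ₂ = 0.64·sin 65.9°/0.83 = 0.64·0.9128/0.83 = 0.7039.
θ₂ = sin⁻¹(0.7039) = 44.74° (from vertical).

45°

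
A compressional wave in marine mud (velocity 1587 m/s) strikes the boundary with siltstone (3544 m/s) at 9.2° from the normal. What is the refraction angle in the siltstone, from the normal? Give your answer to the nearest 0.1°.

sin θ₁/V₁ = sin θ₂/V₂ ⇒ sin θ₂ = 3544·sin 9.2°/1587 = 3544·0.1599/1587 = 0.3570.
θ₂ = sin⁻¹(0.3570) = 20.92° (from vertical).

20.9°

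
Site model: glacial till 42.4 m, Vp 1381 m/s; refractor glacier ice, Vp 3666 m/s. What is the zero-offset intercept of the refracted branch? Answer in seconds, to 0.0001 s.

θ_c = arcsin(V₁/V₂) = arcsin(1381/3666) = 22.13°; cos θ_c = 0.9263.
tᵢ = 2h·cos θ_c / V₁ = 2·42.4·0.9263 / 1381 = 0.05688 s.

0.0569 s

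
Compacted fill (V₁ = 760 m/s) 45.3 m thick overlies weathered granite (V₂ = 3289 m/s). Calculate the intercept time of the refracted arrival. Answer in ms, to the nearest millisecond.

tᵢ = 2h·√(V₂²−V₁²)/(V₁V₂).
√(V₂²−V₁²) = √(3289²−760²) = 3200.0 m/s.
tᵢ = 2·45.3·3200.0/(760·3289) = 0.11598 s.

116 ms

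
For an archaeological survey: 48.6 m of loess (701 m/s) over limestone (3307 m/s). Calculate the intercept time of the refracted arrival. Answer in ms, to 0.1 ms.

135.5 ms

tᵢ = 2h·√(V₂²−V₁²)/(V₁V₂).
√(V₂²−V₁²) = √(3307²−701²) = 3231.8 m/s.
tᵢ = 2·48.6·3231.8/(701·3307) = 0.13551 s.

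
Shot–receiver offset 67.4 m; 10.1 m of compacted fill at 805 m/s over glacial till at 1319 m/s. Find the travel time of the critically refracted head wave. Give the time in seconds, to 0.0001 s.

0.0710 s

t = x/V₂ + 2h·√(V₂²−V₁²)/(V₁V₂).
√(V₂²−V₁²) = √(1319²−805²) = 1044.9 m/s; delay term = 2·10.1·1044.9/(805·1319) = 0.01988 s.
t = 67.4/1319 + 0.01988 = 0.07098 s.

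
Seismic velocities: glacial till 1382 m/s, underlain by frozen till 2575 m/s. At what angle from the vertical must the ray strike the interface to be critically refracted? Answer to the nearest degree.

32°

Critical incidence: sin θ_c = V₁/V₂ = 1382/2575 = 0.5367.
θ_c = arcsin 0.5367 = 32.46°.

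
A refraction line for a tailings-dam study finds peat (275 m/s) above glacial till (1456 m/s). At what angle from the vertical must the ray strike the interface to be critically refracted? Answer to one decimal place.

10.9°

Critical incidence: sin θ_c = V₁/V₂ = 275/1456 = 0.1889.
θ_c = arcsin 0.1889 = 10.89°.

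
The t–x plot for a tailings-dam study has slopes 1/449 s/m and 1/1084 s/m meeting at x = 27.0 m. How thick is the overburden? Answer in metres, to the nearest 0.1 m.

8.7 m

x_cross = 2h·√((V₂+V₁)/(V₂−V₁)) → h = x_cross / (2·√((V₂+V₁)/(V₂−V₁))).
√((V₂+V₁)/(V₂−V₁)) = √((1084+449)/(1084−449)) = 1.5538.
h = 27.0 / (2·1.5538) = 8.69 m.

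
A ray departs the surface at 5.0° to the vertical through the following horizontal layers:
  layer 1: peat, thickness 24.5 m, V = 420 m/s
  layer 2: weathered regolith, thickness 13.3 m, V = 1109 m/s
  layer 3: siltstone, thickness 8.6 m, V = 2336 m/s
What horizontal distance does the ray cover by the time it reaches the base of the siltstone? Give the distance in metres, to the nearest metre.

10 m

Ray parameter p = sin 5.0° / 420 m/s = 2.0751e-04 s/m.
Layer 1: θ = 5.00°; offset = 24.5·tan 5.00° = 2.143 m.
Layer 2: sin θ = p·1109 = 0.2301 → θ = 13.30°; offset = 13.3·tan 13.30° = 3.145 m.
Layer 3: sin θ = p·2336 = 0.4848 → θ = 29.00°; offset = 8.6·tan 29.00° = 4.766 m.
Summing the layer offsets gives 10.055 m.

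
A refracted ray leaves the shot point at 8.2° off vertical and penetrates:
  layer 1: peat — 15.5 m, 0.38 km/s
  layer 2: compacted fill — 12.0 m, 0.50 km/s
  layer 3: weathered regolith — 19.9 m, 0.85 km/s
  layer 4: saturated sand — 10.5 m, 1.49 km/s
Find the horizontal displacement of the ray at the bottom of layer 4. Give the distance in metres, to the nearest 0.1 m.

Ray parameter p = sin 8.2° / 0.38 km/s = 3.7534e-01 s/km.
Layer 1: θ = 8.20°; offset = 15.5·tan 8.20° = 2.234 m.
Layer 2: sin θ = p·0.50 = 0.1877 → θ = 10.82°; offset = 12.0·tan 10.82° = 2.293 m.
Layer 3: sin θ = p·0.85 = 0.3190 → θ = 18.60°; offset = 19.9·tan 18.60° = 6.699 m.
Layer 4: sin θ = p·1.49 = 0.5593 → θ = 34.00°; offset = 10.5·tan 34.00° = 7.083 m.
Total horizontal offset = 18.309 m.

18.3 m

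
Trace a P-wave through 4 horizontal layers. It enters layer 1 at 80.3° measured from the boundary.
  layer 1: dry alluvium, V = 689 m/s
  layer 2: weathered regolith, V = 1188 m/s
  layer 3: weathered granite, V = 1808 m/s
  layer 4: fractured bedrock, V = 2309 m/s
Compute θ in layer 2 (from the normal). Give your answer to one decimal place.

16.9°

From the normal: θ₁ = 90° − 80.3° = 9.7°.
Snell's law across each interface conserves sin θ / V, so sin θ_2 = V_2·sin θ₁/V₁.
sin θ_2 = 1188 × sin 9.7° / 689 = 0.2905.
θ_2 = arcsin 0.2905 = 16.89°.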